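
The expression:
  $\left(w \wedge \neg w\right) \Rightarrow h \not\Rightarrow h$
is always true.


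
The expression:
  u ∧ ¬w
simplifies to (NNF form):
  u ∧ ¬w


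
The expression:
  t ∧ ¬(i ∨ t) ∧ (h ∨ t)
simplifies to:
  False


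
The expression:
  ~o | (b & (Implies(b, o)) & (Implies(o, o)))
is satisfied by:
  {b: True, o: False}
  {o: False, b: False}
  {o: True, b: True}


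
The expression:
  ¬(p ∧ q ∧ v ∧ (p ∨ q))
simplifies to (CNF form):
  ¬p ∨ ¬q ∨ ¬v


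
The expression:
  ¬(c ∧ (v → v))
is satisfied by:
  {c: False}


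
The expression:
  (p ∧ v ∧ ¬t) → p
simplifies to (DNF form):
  True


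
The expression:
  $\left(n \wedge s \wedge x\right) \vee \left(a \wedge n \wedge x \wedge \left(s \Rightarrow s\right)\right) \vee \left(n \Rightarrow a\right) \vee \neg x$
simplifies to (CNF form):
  $a \vee s \vee \neg n \vee \neg x$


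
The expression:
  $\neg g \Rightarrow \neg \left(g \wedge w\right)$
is always true.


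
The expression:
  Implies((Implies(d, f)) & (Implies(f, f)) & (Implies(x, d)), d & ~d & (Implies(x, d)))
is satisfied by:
  {x: True, d: False, f: False}
  {f: True, x: True, d: False}
  {x: True, d: True, f: False}
  {d: True, f: False, x: False}


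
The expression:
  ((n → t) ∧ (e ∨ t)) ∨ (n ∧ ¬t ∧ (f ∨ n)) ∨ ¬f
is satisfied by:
  {n: True, t: True, e: True, f: False}
  {n: True, t: True, e: False, f: False}
  {n: True, e: True, t: False, f: False}
  {n: True, e: False, t: False, f: False}
  {t: True, e: True, n: False, f: False}
  {t: True, e: False, n: False, f: False}
  {e: True, n: False, t: False, f: False}
  {e: False, n: False, t: False, f: False}
  {f: True, n: True, t: True, e: True}
  {f: True, n: True, t: True, e: False}
  {f: True, n: True, e: True, t: False}
  {f: True, n: True, e: False, t: False}
  {f: True, t: True, e: True, n: False}
  {f: True, t: True, e: False, n: False}
  {f: True, e: True, t: False, n: False}


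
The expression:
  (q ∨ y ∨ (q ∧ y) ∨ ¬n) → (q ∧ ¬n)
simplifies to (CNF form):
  (n ∨ q) ∧ (q ∨ ¬y) ∧ (¬n ∨ ¬q)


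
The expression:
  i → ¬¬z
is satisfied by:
  {z: True, i: False}
  {i: False, z: False}
  {i: True, z: True}


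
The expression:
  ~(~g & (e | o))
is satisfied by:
  {g: True, e: False, o: False}
  {o: True, g: True, e: False}
  {g: True, e: True, o: False}
  {o: True, g: True, e: True}
  {o: False, e: False, g: False}


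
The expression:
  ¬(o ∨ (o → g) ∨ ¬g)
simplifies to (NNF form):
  False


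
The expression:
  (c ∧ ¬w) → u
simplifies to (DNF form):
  u ∨ w ∨ ¬c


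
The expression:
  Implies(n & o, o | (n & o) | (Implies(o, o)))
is always true.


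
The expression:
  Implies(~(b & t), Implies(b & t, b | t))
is always true.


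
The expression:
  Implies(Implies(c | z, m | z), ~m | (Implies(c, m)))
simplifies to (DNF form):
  True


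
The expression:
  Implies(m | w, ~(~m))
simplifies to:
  m | ~w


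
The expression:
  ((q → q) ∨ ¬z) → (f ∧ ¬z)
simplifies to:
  f ∧ ¬z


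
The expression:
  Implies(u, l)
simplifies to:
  l | ~u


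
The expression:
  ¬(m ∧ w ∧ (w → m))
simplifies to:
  ¬m ∨ ¬w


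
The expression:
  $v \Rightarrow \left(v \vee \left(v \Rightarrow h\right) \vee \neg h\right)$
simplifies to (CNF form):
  $\text{True}$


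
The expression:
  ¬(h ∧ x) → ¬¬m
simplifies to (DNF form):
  m ∨ (h ∧ x)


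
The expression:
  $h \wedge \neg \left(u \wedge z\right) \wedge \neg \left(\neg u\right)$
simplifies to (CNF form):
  $h \wedge u \wedge \neg z$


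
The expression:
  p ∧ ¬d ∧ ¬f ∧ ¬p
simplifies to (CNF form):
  False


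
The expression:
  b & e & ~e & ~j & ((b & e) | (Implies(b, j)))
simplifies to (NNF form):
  False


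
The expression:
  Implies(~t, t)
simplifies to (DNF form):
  t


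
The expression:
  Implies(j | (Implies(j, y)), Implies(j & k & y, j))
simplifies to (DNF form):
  True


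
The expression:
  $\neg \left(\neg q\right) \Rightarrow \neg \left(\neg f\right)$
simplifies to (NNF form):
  $f \vee \neg q$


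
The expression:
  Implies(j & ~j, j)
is always true.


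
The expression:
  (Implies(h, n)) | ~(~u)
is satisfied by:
  {n: True, u: True, h: False}
  {n: True, h: False, u: False}
  {u: True, h: False, n: False}
  {u: False, h: False, n: False}
  {n: True, u: True, h: True}
  {n: True, h: True, u: False}
  {u: True, h: True, n: False}


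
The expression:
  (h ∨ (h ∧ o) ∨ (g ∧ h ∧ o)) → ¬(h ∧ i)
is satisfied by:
  {h: False, i: False}
  {i: True, h: False}
  {h: True, i: False}


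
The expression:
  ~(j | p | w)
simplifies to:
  ~j & ~p & ~w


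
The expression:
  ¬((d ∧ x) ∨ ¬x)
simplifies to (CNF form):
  x ∧ ¬d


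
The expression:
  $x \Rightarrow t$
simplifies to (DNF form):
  $t \vee \neg x$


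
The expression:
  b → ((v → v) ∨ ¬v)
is always true.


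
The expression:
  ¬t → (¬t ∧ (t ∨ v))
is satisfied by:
  {t: True, v: True}
  {t: True, v: False}
  {v: True, t: False}


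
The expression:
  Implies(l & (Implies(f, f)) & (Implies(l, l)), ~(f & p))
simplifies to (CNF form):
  ~f | ~l | ~p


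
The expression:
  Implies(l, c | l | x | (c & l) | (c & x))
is always true.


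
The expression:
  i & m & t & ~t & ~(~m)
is never true.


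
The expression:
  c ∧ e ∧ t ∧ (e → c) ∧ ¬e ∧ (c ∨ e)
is never true.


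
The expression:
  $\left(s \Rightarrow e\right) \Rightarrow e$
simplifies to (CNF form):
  $e \vee s$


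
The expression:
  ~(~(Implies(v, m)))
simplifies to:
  m | ~v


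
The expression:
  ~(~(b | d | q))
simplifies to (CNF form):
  b | d | q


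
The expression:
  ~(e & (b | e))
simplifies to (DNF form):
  ~e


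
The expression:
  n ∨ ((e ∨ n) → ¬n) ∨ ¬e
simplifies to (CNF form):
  True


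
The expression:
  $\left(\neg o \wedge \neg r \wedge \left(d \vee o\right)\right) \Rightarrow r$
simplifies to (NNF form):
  $o \vee r \vee \neg d$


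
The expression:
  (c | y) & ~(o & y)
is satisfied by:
  {c: True, y: False, o: False}
  {c: True, o: True, y: False}
  {c: True, y: True, o: False}
  {y: True, o: False, c: False}


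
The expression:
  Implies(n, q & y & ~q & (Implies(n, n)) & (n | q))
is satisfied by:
  {n: False}


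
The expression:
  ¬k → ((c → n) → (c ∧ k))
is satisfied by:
  {k: True, c: True, n: False}
  {k: True, c: False, n: False}
  {n: True, k: True, c: True}
  {n: True, k: True, c: False}
  {c: True, n: False, k: False}


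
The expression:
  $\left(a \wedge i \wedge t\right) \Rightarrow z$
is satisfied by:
  {z: True, t: False, a: False, i: False}
  {i: False, t: False, z: False, a: False}
  {i: True, z: True, t: False, a: False}
  {i: True, t: False, z: False, a: False}
  {a: True, z: True, i: False, t: False}
  {a: True, i: False, t: False, z: False}
  {a: True, i: True, z: True, t: False}
  {a: True, i: True, t: False, z: False}
  {z: True, t: True, a: False, i: False}
  {t: True, a: False, z: False, i: False}
  {i: True, t: True, z: True, a: False}
  {i: True, t: True, a: False, z: False}
  {z: True, t: True, a: True, i: False}
  {t: True, a: True, i: False, z: False}
  {i: True, t: True, a: True, z: True}


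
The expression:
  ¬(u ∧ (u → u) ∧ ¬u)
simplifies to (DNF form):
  True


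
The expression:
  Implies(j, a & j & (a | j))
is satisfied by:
  {a: True, j: False}
  {j: False, a: False}
  {j: True, a: True}


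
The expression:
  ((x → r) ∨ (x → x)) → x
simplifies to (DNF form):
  x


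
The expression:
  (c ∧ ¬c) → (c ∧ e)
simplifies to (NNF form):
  True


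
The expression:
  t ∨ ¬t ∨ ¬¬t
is always true.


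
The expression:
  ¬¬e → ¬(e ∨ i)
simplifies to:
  ¬e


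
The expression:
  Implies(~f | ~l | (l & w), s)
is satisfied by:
  {l: True, s: True, f: True, w: False}
  {l: True, s: True, w: False, f: False}
  {s: True, f: True, w: False, l: False}
  {s: True, w: False, f: False, l: False}
  {s: True, l: True, w: True, f: True}
  {s: True, l: True, w: True, f: False}
  {s: True, w: True, f: True, l: False}
  {s: True, w: True, f: False, l: False}
  {l: True, f: True, w: False, s: False}


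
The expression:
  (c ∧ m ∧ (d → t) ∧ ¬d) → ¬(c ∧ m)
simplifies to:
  d ∨ ¬c ∨ ¬m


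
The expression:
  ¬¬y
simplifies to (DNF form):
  y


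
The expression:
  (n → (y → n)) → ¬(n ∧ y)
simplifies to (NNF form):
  ¬n ∨ ¬y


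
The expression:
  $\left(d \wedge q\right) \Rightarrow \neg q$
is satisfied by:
  {q: False, d: False}
  {d: True, q: False}
  {q: True, d: False}


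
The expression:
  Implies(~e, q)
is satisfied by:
  {q: True, e: True}
  {q: True, e: False}
  {e: True, q: False}


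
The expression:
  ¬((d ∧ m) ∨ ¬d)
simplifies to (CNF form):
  d ∧ ¬m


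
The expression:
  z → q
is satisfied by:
  {q: True, z: False}
  {z: False, q: False}
  {z: True, q: True}


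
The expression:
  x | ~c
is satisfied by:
  {x: True, c: False}
  {c: False, x: False}
  {c: True, x: True}


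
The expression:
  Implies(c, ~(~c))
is always true.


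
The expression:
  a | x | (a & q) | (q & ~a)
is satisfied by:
  {a: True, x: True, q: True}
  {a: True, x: True, q: False}
  {a: True, q: True, x: False}
  {a: True, q: False, x: False}
  {x: True, q: True, a: False}
  {x: True, q: False, a: False}
  {q: True, x: False, a: False}


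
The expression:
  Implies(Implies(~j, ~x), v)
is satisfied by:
  {v: True, x: True, j: False}
  {v: True, x: False, j: False}
  {j: True, v: True, x: True}
  {j: True, v: True, x: False}
  {x: True, j: False, v: False}


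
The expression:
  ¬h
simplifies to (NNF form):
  ¬h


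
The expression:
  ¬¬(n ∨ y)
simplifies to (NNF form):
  n ∨ y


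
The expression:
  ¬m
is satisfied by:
  {m: False}


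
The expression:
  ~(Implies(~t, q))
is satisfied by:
  {q: False, t: False}


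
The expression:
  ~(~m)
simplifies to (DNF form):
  m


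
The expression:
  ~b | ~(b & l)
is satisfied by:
  {l: False, b: False}
  {b: True, l: False}
  {l: True, b: False}


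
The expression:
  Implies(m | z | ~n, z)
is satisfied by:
  {n: True, z: True, m: False}
  {z: True, m: False, n: False}
  {n: True, z: True, m: True}
  {z: True, m: True, n: False}
  {n: True, m: False, z: False}


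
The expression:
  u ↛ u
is never true.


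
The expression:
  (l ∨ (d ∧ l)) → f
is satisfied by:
  {f: True, l: False}
  {l: False, f: False}
  {l: True, f: True}


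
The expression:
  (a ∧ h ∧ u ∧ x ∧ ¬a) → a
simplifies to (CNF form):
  True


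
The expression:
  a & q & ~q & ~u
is never true.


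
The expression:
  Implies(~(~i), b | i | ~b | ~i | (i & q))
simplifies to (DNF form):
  True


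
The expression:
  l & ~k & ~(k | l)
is never true.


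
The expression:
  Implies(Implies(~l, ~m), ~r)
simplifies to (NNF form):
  ~r | (m & ~l)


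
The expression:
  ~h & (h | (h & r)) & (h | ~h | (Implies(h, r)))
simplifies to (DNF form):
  False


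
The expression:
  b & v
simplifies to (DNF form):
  b & v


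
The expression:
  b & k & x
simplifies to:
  b & k & x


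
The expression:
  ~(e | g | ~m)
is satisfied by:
  {m: True, g: False, e: False}


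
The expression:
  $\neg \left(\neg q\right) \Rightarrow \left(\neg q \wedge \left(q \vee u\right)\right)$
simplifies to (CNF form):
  $\neg q$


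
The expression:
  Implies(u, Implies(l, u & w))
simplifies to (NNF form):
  w | ~l | ~u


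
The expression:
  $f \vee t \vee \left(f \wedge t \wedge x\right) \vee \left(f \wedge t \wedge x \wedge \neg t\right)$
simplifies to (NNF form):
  $f \vee t$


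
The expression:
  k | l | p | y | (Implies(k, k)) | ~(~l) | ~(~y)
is always true.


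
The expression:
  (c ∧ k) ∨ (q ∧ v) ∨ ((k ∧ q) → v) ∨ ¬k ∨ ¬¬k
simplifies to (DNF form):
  True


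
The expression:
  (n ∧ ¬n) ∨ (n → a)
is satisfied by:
  {a: True, n: False}
  {n: False, a: False}
  {n: True, a: True}


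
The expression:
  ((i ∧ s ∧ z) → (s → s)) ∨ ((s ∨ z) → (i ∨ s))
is always true.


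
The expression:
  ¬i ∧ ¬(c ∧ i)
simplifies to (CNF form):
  ¬i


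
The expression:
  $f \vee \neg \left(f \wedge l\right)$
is always true.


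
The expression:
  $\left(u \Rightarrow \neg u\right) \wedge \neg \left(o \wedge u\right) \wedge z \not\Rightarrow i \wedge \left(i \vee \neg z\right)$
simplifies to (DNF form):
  $\text{False}$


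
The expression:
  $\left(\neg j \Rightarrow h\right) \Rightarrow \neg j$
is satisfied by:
  {j: False}


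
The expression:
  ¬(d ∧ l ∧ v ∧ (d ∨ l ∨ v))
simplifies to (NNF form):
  ¬d ∨ ¬l ∨ ¬v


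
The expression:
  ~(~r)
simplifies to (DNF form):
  r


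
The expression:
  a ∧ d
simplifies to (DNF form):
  a ∧ d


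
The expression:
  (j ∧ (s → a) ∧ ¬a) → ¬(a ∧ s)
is always true.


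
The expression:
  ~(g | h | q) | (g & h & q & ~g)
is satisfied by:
  {q: False, g: False, h: False}


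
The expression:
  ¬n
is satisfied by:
  {n: False}


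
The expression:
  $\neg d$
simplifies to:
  $\neg d$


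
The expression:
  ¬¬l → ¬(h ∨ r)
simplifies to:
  (¬h ∧ ¬r) ∨ ¬l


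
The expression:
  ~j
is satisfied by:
  {j: False}


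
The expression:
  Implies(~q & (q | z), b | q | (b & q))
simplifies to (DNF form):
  b | q | ~z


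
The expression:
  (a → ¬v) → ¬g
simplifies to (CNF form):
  (a ∨ ¬g) ∧ (v ∨ ¬g)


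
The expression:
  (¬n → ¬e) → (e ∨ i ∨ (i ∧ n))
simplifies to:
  e ∨ i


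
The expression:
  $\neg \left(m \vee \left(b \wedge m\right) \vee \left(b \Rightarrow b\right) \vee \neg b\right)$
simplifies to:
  $\text{False}$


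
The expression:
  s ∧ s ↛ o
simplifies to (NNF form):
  s ∧ ¬o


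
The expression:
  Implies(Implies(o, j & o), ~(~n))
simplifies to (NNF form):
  n | (o & ~j)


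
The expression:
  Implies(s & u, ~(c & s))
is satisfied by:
  {s: False, c: False, u: False}
  {u: True, s: False, c: False}
  {c: True, s: False, u: False}
  {u: True, c: True, s: False}
  {s: True, u: False, c: False}
  {u: True, s: True, c: False}
  {c: True, s: True, u: False}


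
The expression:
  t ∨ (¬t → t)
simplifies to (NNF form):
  t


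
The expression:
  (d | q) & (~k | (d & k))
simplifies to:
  d | (q & ~k)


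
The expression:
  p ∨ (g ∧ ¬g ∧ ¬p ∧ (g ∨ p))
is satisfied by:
  {p: True}


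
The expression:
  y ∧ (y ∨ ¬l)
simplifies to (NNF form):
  y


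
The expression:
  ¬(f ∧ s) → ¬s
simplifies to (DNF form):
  f ∨ ¬s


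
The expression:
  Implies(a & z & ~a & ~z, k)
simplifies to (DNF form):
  True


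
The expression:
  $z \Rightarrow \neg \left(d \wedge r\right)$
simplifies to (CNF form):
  $\neg d \vee \neg r \vee \neg z$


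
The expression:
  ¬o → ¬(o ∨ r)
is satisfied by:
  {o: True, r: False}
  {r: False, o: False}
  {r: True, o: True}


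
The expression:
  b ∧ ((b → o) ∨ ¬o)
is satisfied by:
  {b: True}


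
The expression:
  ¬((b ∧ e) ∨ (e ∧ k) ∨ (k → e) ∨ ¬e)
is never true.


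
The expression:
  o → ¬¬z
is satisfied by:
  {z: True, o: False}
  {o: False, z: False}
  {o: True, z: True}


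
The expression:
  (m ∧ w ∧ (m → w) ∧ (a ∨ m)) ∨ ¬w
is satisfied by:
  {m: True, w: False}
  {w: False, m: False}
  {w: True, m: True}


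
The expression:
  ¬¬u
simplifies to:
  u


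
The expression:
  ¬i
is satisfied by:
  {i: False}


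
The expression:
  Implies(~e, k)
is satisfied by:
  {k: True, e: True}
  {k: True, e: False}
  {e: True, k: False}


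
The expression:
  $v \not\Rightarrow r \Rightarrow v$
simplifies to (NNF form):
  $\text{True}$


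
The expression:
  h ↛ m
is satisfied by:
  {h: True, m: False}


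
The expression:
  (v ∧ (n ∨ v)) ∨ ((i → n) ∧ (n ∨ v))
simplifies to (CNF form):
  n ∨ v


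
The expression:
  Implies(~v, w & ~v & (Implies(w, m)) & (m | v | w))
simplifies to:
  v | (m & w)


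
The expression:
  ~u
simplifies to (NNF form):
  ~u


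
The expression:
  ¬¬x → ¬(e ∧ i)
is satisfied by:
  {e: False, x: False, i: False}
  {i: True, e: False, x: False}
  {x: True, e: False, i: False}
  {i: True, x: True, e: False}
  {e: True, i: False, x: False}
  {i: True, e: True, x: False}
  {x: True, e: True, i: False}


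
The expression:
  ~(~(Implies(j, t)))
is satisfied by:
  {t: True, j: False}
  {j: False, t: False}
  {j: True, t: True}


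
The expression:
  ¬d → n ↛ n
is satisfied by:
  {d: True}


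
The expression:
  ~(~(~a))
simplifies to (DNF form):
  ~a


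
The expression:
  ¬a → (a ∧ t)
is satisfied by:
  {a: True}


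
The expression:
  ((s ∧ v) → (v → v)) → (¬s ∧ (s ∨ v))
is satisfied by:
  {v: True, s: False}


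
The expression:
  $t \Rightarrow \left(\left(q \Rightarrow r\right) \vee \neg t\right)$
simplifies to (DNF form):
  $r \vee \neg q \vee \neg t$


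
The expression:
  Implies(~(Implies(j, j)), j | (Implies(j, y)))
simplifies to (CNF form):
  True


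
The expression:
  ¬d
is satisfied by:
  {d: False}


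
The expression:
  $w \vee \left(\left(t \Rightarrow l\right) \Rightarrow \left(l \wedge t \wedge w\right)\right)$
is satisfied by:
  {t: True, w: True, l: False}
  {w: True, l: False, t: False}
  {t: True, w: True, l: True}
  {w: True, l: True, t: False}
  {t: True, l: False, w: False}


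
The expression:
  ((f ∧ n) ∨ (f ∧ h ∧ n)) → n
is always true.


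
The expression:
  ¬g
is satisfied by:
  {g: False}


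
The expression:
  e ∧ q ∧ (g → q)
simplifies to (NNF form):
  e ∧ q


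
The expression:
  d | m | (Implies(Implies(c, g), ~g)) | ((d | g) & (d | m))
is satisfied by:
  {d: True, m: True, g: False}
  {d: True, g: False, m: False}
  {m: True, g: False, d: False}
  {m: False, g: False, d: False}
  {d: True, m: True, g: True}
  {d: True, g: True, m: False}
  {m: True, g: True, d: False}


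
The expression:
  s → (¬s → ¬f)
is always true.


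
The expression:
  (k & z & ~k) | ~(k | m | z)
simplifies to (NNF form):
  ~k & ~m & ~z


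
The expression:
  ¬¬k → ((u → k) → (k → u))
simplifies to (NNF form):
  u ∨ ¬k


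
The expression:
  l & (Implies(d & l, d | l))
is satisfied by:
  {l: True}


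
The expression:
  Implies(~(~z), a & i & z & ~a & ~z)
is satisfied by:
  {z: False}


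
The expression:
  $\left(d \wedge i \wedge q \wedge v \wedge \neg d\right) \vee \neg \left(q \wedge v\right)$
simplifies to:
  $\neg q \vee \neg v$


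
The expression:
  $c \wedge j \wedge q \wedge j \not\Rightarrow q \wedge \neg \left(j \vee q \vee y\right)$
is never true.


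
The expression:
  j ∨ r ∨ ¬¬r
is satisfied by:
  {r: True, j: True}
  {r: True, j: False}
  {j: True, r: False}


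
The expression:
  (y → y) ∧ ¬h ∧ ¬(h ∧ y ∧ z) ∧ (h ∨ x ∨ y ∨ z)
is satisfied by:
  {y: True, z: True, x: True, h: False}
  {y: True, z: True, h: False, x: False}
  {y: True, x: True, h: False, z: False}
  {y: True, h: False, x: False, z: False}
  {z: True, x: True, h: False, y: False}
  {z: True, h: False, x: False, y: False}
  {x: True, z: False, h: False, y: False}


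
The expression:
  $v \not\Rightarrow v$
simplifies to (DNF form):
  $\text{False}$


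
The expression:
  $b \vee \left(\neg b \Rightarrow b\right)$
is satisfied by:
  {b: True}


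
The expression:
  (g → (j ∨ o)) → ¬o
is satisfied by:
  {o: False}


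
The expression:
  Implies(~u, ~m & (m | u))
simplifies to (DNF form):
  u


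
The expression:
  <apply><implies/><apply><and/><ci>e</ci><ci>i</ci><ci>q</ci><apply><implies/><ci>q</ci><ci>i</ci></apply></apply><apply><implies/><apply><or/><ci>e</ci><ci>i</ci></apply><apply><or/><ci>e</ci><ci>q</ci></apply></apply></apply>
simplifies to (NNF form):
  <true/>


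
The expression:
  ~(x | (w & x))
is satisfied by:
  {x: False}


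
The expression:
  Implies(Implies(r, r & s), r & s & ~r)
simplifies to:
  r & ~s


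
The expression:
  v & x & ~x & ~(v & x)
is never true.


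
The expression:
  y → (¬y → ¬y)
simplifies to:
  True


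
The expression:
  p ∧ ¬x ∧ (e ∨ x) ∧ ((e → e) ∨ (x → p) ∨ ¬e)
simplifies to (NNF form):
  e ∧ p ∧ ¬x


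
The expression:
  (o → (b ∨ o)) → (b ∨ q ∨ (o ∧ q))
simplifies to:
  b ∨ q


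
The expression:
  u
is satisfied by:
  {u: True}


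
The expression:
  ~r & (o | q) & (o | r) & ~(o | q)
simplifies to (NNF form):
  False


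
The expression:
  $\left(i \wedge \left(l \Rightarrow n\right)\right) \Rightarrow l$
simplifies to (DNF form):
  $l \vee \neg i$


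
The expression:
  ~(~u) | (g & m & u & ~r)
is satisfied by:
  {u: True}


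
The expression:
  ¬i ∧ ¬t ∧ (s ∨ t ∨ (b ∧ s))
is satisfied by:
  {s: True, i: False, t: False}


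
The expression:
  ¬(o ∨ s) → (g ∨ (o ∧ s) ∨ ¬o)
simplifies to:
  True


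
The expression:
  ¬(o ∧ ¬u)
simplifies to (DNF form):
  u ∨ ¬o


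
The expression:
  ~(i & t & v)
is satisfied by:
  {v: False, t: False, i: False}
  {i: True, v: False, t: False}
  {t: True, v: False, i: False}
  {i: True, t: True, v: False}
  {v: True, i: False, t: False}
  {i: True, v: True, t: False}
  {t: True, v: True, i: False}


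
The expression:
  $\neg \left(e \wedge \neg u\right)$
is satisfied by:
  {u: True, e: False}
  {e: False, u: False}
  {e: True, u: True}


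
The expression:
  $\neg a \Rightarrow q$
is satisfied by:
  {a: True, q: True}
  {a: True, q: False}
  {q: True, a: False}


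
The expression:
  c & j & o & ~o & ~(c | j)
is never true.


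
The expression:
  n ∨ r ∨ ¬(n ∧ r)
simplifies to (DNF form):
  True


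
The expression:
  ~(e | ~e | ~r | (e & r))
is never true.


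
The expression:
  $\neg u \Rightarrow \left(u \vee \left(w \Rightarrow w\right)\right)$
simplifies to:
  $\text{True}$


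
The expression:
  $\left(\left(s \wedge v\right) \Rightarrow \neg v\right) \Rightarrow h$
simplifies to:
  $h \vee \left(s \wedge v\right)$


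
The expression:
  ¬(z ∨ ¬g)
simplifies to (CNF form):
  g ∧ ¬z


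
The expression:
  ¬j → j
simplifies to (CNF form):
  j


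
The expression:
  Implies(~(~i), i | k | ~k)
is always true.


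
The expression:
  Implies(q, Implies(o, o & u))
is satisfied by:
  {u: True, o: False, q: False}
  {o: False, q: False, u: False}
  {q: True, u: True, o: False}
  {q: True, o: False, u: False}
  {u: True, o: True, q: False}
  {o: True, u: False, q: False}
  {q: True, o: True, u: True}


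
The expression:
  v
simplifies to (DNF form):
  v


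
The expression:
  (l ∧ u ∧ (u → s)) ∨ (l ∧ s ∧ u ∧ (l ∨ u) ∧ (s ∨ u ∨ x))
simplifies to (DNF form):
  l ∧ s ∧ u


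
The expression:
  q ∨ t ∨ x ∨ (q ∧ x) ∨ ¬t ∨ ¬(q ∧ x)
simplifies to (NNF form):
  True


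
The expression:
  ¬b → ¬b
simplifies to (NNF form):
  True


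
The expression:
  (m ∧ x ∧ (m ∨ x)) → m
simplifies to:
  True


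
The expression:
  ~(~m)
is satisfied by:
  {m: True}


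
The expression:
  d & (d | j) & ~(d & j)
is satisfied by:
  {d: True, j: False}


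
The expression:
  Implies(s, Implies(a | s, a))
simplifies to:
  a | ~s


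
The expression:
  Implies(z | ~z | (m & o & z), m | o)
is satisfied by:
  {o: True, m: True}
  {o: True, m: False}
  {m: True, o: False}


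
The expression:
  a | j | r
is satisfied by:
  {r: True, a: True, j: True}
  {r: True, a: True, j: False}
  {r: True, j: True, a: False}
  {r: True, j: False, a: False}
  {a: True, j: True, r: False}
  {a: True, j: False, r: False}
  {j: True, a: False, r: False}


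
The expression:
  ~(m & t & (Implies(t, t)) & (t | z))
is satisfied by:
  {m: False, t: False}
  {t: True, m: False}
  {m: True, t: False}


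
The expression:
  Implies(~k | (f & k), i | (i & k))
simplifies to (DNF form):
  i | (k & ~f)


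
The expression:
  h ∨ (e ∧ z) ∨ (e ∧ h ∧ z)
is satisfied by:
  {e: True, h: True, z: True}
  {e: True, h: True, z: False}
  {h: True, z: True, e: False}
  {h: True, z: False, e: False}
  {e: True, z: True, h: False}


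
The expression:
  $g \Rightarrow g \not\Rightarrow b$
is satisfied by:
  {g: False, b: False}
  {b: True, g: False}
  {g: True, b: False}


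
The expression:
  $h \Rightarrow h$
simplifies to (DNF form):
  $\text{True}$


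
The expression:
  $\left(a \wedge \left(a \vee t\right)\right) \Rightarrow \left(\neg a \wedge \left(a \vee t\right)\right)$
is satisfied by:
  {a: False}


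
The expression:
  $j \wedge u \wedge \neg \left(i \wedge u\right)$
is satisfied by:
  {j: True, u: True, i: False}


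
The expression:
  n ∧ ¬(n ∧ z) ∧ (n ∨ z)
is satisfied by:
  {n: True, z: False}


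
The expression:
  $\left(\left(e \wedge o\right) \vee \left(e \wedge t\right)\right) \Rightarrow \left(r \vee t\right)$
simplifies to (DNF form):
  $r \vee t \vee \neg e \vee \neg o$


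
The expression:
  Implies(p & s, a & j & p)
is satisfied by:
  {a: True, j: True, s: False, p: False}
  {a: True, j: False, s: False, p: False}
  {j: True, a: False, s: False, p: False}
  {a: False, j: False, s: False, p: False}
  {a: True, p: True, j: True, s: False}
  {a: True, p: True, j: False, s: False}
  {p: True, j: True, a: False, s: False}
  {p: True, a: False, j: False, s: False}
  {a: True, s: True, j: True, p: False}
  {a: True, s: True, j: False, p: False}
  {s: True, j: True, a: False, p: False}
  {s: True, a: False, j: False, p: False}
  {a: True, p: True, s: True, j: True}


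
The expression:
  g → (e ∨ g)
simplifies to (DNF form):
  True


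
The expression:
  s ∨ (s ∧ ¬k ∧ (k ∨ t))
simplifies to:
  s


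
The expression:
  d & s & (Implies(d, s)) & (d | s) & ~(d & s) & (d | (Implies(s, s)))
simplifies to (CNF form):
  False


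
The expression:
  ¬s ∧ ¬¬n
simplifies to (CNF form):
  n ∧ ¬s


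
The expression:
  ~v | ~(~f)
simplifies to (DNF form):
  f | ~v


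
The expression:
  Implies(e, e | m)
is always true.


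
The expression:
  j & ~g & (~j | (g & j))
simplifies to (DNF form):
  False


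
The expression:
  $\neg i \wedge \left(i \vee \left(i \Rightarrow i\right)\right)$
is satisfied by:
  {i: False}


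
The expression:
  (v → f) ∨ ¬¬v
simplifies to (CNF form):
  True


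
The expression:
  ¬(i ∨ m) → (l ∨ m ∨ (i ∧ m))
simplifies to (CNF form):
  i ∨ l ∨ m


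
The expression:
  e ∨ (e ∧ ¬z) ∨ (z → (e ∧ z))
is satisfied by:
  {e: True, z: False}
  {z: False, e: False}
  {z: True, e: True}


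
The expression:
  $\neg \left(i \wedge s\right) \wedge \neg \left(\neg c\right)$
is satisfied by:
  {c: True, s: False, i: False}
  {i: True, c: True, s: False}
  {s: True, c: True, i: False}


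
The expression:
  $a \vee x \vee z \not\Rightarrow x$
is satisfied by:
  {a: True, x: True, z: True}
  {a: True, x: True, z: False}
  {a: True, z: True, x: False}
  {a: True, z: False, x: False}
  {x: True, z: True, a: False}
  {x: True, z: False, a: False}
  {z: True, x: False, a: False}


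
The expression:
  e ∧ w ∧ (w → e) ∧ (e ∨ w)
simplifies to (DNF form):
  e ∧ w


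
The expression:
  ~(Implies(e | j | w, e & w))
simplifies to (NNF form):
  (e & ~w) | (j & ~e) | (w & ~e)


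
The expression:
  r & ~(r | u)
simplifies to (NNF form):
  False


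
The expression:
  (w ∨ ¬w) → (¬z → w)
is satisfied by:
  {z: True, w: True}
  {z: True, w: False}
  {w: True, z: False}


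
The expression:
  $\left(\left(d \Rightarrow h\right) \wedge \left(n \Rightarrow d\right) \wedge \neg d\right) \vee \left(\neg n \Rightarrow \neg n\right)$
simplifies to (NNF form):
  $\text{True}$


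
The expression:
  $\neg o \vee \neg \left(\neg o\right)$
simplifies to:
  $\text{True}$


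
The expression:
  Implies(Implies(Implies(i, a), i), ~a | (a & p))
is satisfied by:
  {p: True, a: False, i: False}
  {p: False, a: False, i: False}
  {i: True, p: True, a: False}
  {i: True, p: False, a: False}
  {a: True, p: True, i: False}
  {a: True, p: False, i: False}
  {a: True, i: True, p: True}


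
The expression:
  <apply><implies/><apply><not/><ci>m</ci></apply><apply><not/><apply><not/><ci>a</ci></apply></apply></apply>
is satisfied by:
  {a: True, m: True}
  {a: True, m: False}
  {m: True, a: False}


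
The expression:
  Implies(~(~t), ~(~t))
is always true.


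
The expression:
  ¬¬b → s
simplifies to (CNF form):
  s ∨ ¬b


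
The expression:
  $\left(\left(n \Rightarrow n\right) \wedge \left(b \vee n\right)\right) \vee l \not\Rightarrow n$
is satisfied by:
  {n: True, b: True, l: True}
  {n: True, b: True, l: False}
  {n: True, l: True, b: False}
  {n: True, l: False, b: False}
  {b: True, l: True, n: False}
  {b: True, l: False, n: False}
  {l: True, b: False, n: False}


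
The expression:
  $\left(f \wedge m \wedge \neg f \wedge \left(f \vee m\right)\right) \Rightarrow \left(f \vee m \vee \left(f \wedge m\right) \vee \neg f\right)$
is always true.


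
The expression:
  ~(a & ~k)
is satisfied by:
  {k: True, a: False}
  {a: False, k: False}
  {a: True, k: True}


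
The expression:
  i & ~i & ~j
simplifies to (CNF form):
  False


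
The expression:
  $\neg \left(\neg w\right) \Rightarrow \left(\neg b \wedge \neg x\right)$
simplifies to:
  $\left(\neg b \wedge \neg x\right) \vee \neg w$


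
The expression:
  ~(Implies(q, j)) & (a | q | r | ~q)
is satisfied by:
  {q: True, j: False}


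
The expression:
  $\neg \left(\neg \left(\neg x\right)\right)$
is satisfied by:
  {x: False}


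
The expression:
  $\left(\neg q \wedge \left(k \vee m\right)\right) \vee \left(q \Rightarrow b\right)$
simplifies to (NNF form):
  $b \vee \neg q$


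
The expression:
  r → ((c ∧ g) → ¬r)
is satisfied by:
  {g: False, c: False, r: False}
  {r: True, g: False, c: False}
  {c: True, g: False, r: False}
  {r: True, c: True, g: False}
  {g: True, r: False, c: False}
  {r: True, g: True, c: False}
  {c: True, g: True, r: False}


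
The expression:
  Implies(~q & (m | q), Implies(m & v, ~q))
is always true.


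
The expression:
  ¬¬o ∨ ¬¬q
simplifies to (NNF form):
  o ∨ q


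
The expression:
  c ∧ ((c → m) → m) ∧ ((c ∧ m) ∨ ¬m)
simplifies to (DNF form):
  c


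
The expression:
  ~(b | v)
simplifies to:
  ~b & ~v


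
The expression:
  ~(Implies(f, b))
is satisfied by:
  {f: True, b: False}


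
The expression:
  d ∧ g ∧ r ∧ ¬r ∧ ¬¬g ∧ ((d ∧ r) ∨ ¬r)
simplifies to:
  False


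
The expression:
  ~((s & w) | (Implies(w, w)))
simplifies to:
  False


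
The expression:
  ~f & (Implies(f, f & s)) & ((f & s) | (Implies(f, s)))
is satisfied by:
  {f: False}


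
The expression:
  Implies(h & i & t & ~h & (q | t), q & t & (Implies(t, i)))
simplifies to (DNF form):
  True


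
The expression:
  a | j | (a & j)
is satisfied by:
  {a: True, j: True}
  {a: True, j: False}
  {j: True, a: False}


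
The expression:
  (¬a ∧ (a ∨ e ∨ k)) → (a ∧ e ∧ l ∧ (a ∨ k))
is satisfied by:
  {a: True, k: False, e: False}
  {a: True, e: True, k: False}
  {a: True, k: True, e: False}
  {a: True, e: True, k: True}
  {e: False, k: False, a: False}


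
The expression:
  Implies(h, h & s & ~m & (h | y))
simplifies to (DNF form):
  ~h | (s & ~m)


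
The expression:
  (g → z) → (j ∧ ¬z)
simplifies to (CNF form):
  ¬z ∧ (g ∨ j)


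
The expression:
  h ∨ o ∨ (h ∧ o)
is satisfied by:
  {o: True, h: True}
  {o: True, h: False}
  {h: True, o: False}


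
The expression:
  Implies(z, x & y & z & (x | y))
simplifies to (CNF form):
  (x | ~z) & (y | ~z)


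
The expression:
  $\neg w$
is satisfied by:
  {w: False}


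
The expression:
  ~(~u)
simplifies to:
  u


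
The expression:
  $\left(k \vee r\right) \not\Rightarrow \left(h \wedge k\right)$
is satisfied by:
  {r: True, k: False, h: False}
  {r: True, h: True, k: False}
  {r: True, k: True, h: False}
  {k: True, h: False, r: False}


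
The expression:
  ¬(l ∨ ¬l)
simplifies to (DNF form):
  False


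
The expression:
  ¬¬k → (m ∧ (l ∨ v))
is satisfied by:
  {m: True, v: True, l: True, k: False}
  {m: True, v: True, l: False, k: False}
  {m: True, l: True, k: False, v: False}
  {m: True, l: False, k: False, v: False}
  {v: True, l: True, k: False, m: False}
  {v: True, l: False, k: False, m: False}
  {l: True, v: False, k: False, m: False}
  {l: False, v: False, k: False, m: False}
  {m: True, v: True, k: True, l: True}
  {m: True, v: True, k: True, l: False}
  {m: True, k: True, l: True, v: False}


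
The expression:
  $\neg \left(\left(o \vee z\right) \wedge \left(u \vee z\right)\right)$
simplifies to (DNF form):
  $\left(\neg o \wedge \neg z\right) \vee \left(\neg u \wedge \neg z\right)$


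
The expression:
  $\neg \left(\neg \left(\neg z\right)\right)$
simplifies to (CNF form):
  $\neg z$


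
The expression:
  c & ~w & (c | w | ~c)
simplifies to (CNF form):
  c & ~w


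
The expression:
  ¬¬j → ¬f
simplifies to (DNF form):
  ¬f ∨ ¬j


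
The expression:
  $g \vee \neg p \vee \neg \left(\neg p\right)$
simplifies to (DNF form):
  $\text{True}$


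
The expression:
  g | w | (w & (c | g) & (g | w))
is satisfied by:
  {g: True, w: True}
  {g: True, w: False}
  {w: True, g: False}


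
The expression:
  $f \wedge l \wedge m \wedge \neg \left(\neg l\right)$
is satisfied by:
  {m: True, f: True, l: True}


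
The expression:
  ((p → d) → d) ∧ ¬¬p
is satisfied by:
  {p: True}


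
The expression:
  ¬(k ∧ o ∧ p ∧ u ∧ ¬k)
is always true.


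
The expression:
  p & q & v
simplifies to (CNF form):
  p & q & v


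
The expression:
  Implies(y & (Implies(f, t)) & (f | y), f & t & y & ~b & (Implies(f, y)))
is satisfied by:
  {f: True, t: False, y: False, b: False}
  {b: True, f: True, t: False, y: False}
  {f: True, t: True, b: False, y: False}
  {b: True, f: True, t: True, y: False}
  {b: False, t: False, f: False, y: False}
  {b: True, t: False, f: False, y: False}
  {t: True, b: False, f: False, y: False}
  {b: True, t: True, f: False, y: False}
  {y: True, f: True, b: False, t: False}
  {y: True, b: True, f: True, t: False}
  {y: True, f: True, t: True, b: False}


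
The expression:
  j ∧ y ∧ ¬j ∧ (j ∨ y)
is never true.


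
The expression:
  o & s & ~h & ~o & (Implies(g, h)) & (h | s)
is never true.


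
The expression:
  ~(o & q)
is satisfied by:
  {o: False, q: False}
  {q: True, o: False}
  {o: True, q: False}


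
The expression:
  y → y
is always true.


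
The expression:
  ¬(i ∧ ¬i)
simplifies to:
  True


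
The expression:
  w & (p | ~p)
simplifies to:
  w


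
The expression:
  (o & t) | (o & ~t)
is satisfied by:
  {o: True}


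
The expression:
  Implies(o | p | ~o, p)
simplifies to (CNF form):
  p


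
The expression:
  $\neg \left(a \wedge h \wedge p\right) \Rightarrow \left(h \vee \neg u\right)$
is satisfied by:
  {h: True, u: False}
  {u: False, h: False}
  {u: True, h: True}


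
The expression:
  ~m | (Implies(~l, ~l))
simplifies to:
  True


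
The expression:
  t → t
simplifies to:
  True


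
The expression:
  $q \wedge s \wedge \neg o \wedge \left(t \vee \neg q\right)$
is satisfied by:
  {t: True, s: True, q: True, o: False}


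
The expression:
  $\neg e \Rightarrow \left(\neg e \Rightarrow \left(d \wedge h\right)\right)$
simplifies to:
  $e \vee \left(d \wedge h\right)$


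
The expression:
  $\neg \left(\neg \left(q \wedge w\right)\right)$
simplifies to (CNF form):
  $q \wedge w$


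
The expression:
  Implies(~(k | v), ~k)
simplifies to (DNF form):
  True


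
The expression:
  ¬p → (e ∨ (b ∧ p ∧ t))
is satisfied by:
  {e: True, p: True}
  {e: True, p: False}
  {p: True, e: False}


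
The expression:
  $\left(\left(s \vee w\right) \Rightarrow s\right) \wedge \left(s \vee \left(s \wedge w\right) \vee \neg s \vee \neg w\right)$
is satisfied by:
  {s: True, w: False}
  {w: False, s: False}
  {w: True, s: True}


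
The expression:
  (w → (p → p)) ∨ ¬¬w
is always true.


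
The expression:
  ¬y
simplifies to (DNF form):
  ¬y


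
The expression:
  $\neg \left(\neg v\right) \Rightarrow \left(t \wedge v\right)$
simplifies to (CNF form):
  $t \vee \neg v$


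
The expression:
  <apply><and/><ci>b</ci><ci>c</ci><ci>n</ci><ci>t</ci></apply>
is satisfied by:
  {t: True, c: True, b: True, n: True}


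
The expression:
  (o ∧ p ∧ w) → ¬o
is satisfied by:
  {p: False, o: False, w: False}
  {w: True, p: False, o: False}
  {o: True, p: False, w: False}
  {w: True, o: True, p: False}
  {p: True, w: False, o: False}
  {w: True, p: True, o: False}
  {o: True, p: True, w: False}


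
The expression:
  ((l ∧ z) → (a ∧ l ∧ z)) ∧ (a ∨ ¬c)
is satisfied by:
  {a: True, z: False, l: False, c: False}
  {a: True, l: True, z: False, c: False}
  {a: True, z: True, l: False, c: False}
  {a: True, l: True, z: True, c: False}
  {a: True, c: True, z: False, l: False}
  {a: True, c: True, l: True, z: False}
  {a: True, c: True, z: True, l: False}
  {a: True, c: True, l: True, z: True}
  {c: False, z: False, l: False, a: False}
  {l: True, c: False, z: False, a: False}
  {z: True, c: False, l: False, a: False}


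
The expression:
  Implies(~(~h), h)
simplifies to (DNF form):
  True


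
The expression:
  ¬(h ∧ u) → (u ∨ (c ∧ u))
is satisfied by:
  {u: True}


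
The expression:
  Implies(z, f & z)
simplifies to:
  f | ~z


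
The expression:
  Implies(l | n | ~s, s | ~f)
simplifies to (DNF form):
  s | ~f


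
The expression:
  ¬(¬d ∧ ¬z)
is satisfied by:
  {d: True, z: True}
  {d: True, z: False}
  {z: True, d: False}


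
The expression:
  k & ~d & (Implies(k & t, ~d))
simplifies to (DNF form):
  k & ~d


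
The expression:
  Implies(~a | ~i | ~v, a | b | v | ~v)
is always true.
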